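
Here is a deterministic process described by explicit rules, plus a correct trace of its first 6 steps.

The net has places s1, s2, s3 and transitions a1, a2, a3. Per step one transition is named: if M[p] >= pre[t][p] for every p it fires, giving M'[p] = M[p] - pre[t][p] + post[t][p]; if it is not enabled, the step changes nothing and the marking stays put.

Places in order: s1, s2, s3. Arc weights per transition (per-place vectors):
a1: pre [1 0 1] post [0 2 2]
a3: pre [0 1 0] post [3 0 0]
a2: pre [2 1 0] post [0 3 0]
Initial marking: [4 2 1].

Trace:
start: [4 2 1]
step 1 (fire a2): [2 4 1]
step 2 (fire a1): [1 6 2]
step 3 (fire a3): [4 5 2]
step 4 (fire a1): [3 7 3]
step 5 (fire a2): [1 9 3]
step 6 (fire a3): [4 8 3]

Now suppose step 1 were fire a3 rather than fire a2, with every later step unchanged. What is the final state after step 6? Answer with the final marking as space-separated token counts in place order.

(re-executing from step 1 with the substitution; state before step 1: [4 2 1])
step 1 (fire a3): [7 1 1]
step 2 (fire a1): [6 3 2]
step 3 (fire a3): [9 2 2]
step 4 (fire a1): [8 4 3]
step 5 (fire a2): [6 6 3]
step 6 (fire a3): [9 5 3]

9 5 3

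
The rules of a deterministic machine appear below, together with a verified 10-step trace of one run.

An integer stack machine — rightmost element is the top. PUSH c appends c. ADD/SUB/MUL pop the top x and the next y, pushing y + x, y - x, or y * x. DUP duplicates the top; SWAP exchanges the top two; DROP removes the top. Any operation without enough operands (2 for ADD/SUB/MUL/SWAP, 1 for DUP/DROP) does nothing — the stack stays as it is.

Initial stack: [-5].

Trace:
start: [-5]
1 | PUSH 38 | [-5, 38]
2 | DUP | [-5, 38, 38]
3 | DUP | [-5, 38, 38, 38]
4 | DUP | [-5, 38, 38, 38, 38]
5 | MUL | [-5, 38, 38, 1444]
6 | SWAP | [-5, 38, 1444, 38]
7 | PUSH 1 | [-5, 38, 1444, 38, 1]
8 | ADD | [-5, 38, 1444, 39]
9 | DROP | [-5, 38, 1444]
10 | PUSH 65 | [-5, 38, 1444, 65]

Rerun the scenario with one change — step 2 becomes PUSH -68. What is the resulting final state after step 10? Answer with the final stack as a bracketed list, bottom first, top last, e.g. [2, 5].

(re-executing from step 2 with the substitution; state before step 2: [-5, 38])
2 | PUSH -68 | [-5, 38, -68]
3 | DUP | [-5, 38, -68, -68]
4 | DUP | [-5, 38, -68, -68, -68]
5 | MUL | [-5, 38, -68, 4624]
6 | SWAP | [-5, 38, 4624, -68]
7 | PUSH 1 | [-5, 38, 4624, -68, 1]
8 | ADD | [-5, 38, 4624, -67]
9 | DROP | [-5, 38, 4624]
10 | PUSH 65 | [-5, 38, 4624, 65]

[-5, 38, 4624, 65]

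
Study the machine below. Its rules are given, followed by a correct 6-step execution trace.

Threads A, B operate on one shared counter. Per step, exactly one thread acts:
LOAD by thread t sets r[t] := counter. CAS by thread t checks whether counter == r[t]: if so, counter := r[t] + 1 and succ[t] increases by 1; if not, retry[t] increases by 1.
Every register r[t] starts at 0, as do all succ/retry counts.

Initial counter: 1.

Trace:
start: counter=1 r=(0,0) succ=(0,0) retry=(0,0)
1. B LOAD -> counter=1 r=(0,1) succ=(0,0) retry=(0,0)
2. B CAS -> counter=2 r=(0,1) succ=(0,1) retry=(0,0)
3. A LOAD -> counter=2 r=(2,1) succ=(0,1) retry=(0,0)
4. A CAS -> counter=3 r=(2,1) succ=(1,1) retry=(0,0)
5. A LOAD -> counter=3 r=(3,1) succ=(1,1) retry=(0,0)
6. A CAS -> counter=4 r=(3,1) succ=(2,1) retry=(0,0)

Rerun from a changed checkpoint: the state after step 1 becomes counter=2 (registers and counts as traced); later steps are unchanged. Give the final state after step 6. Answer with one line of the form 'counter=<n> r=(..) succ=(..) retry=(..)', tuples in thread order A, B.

counter=4 r=(3,1) succ=(2,0) retry=(0,1)

state after step 1 := counter=2 r=(0,1) succ=(0,0) retry=(0,0)
2. B CAS -> counter=2 r=(0,1) succ=(0,0) retry=(0,1)
3. A LOAD -> counter=2 r=(2,1) succ=(0,0) retry=(0,1)
4. A CAS -> counter=3 r=(2,1) succ=(1,0) retry=(0,1)
5. A LOAD -> counter=3 r=(3,1) succ=(1,0) retry=(0,1)
6. A CAS -> counter=4 r=(3,1) succ=(2,0) retry=(0,1)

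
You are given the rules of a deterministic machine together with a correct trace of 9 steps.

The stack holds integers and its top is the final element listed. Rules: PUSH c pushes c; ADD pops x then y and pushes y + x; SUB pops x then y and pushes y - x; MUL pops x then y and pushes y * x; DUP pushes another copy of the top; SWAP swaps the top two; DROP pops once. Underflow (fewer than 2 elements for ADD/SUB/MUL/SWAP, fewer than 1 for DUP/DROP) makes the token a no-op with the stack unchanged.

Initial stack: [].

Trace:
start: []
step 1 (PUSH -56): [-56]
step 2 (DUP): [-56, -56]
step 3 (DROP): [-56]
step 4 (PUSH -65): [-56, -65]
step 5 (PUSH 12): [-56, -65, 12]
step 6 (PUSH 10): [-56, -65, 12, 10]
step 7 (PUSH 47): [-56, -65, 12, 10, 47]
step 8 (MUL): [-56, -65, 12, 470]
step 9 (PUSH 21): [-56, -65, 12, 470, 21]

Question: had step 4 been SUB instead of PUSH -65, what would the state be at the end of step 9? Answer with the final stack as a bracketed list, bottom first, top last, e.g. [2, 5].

(re-executing from step 4 with the substitution; state before step 4: [-56])
step 4 (SUB): [-56]
step 5 (PUSH 12): [-56, 12]
step 6 (PUSH 10): [-56, 12, 10]
step 7 (PUSH 47): [-56, 12, 10, 47]
step 8 (MUL): [-56, 12, 470]
step 9 (PUSH 21): [-56, 12, 470, 21]

[-56, 12, 470, 21]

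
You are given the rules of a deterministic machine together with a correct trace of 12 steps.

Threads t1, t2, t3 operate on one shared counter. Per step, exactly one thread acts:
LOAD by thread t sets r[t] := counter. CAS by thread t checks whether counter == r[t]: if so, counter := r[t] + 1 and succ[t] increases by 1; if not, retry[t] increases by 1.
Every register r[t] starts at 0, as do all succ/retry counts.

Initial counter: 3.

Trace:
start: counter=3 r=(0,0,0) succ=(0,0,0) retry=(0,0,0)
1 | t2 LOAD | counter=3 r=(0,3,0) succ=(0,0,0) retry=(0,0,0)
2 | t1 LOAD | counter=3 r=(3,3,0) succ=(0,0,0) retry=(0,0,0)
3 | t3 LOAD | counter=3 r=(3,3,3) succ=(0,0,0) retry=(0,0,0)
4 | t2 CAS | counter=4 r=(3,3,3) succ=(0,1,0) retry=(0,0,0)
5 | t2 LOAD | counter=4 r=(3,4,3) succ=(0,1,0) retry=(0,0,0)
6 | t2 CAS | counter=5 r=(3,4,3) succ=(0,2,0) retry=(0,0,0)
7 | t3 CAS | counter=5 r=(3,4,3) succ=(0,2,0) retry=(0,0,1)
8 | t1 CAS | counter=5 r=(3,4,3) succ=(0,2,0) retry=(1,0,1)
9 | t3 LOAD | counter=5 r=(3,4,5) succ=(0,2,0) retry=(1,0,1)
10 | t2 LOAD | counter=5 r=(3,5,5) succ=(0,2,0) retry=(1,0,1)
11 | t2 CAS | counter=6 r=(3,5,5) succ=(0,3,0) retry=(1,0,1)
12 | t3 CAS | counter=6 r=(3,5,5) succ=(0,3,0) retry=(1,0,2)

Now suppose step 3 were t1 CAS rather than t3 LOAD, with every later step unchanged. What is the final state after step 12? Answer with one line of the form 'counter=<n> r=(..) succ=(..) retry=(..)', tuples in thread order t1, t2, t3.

counter=6 r=(3,5,5) succ=(1,2,0) retry=(1,1,2)

(re-executing from step 3 with the substitution; state before step 3: counter=3 r=(3,3,0) succ=(0,0,0) retry=(0,0,0))
3 | t1 CAS | counter=4 r=(3,3,0) succ=(1,0,0) retry=(0,0,0)
4 | t2 CAS | counter=4 r=(3,3,0) succ=(1,0,0) retry=(0,1,0)
5 | t2 LOAD | counter=4 r=(3,4,0) succ=(1,0,0) retry=(0,1,0)
6 | t2 CAS | counter=5 r=(3,4,0) succ=(1,1,0) retry=(0,1,0)
7 | t3 CAS | counter=5 r=(3,4,0) succ=(1,1,0) retry=(0,1,1)
8 | t1 CAS | counter=5 r=(3,4,0) succ=(1,1,0) retry=(1,1,1)
9 | t3 LOAD | counter=5 r=(3,4,5) succ=(1,1,0) retry=(1,1,1)
10 | t2 LOAD | counter=5 r=(3,5,5) succ=(1,1,0) retry=(1,1,1)
11 | t2 CAS | counter=6 r=(3,5,5) succ=(1,2,0) retry=(1,1,1)
12 | t3 CAS | counter=6 r=(3,5,5) succ=(1,2,0) retry=(1,1,2)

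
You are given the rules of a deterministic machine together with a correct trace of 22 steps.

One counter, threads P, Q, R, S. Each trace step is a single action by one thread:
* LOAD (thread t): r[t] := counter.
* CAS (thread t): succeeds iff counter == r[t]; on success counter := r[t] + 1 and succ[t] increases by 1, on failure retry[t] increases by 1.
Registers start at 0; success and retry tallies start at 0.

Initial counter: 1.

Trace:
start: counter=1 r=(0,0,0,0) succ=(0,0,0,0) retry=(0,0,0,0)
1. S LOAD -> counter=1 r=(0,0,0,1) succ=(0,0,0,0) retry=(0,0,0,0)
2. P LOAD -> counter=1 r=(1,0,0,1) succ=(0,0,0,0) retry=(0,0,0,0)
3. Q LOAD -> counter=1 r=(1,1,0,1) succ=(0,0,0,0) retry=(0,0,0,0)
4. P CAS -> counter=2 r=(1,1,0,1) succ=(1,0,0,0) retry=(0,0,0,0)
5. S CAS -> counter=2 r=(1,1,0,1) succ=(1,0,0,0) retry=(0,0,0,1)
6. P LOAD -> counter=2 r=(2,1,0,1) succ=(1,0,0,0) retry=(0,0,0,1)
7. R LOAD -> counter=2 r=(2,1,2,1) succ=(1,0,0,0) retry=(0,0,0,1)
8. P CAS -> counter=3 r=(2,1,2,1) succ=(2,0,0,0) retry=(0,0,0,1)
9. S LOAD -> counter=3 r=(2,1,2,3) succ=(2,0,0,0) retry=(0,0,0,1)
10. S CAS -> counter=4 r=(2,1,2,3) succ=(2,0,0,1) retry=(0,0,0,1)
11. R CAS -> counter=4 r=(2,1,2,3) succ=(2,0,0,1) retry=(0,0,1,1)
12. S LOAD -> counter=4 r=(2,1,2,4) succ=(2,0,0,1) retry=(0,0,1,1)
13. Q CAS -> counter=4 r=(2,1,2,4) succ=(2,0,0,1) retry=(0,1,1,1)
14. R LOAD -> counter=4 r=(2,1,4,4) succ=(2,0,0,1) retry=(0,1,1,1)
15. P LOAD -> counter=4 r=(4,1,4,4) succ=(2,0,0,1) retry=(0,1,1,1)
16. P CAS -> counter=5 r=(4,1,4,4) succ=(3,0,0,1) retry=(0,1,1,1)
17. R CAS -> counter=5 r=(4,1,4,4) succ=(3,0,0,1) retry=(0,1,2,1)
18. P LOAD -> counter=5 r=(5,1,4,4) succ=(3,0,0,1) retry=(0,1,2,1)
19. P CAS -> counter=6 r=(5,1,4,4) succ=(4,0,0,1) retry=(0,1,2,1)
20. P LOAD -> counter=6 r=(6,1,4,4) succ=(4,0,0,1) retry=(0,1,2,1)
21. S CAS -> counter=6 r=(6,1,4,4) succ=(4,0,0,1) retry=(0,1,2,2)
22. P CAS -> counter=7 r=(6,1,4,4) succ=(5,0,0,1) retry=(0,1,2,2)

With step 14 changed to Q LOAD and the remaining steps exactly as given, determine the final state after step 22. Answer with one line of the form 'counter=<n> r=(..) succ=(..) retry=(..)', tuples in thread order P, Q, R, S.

(re-executing from step 14 with the substitution; state before step 14: counter=4 r=(2,1,2,4) succ=(2,0,0,1) retry=(0,1,1,1))
14. Q LOAD -> counter=4 r=(2,4,2,4) succ=(2,0,0,1) retry=(0,1,1,1)
15. P LOAD -> counter=4 r=(4,4,2,4) succ=(2,0,0,1) retry=(0,1,1,1)
16. P CAS -> counter=5 r=(4,4,2,4) succ=(3,0,0,1) retry=(0,1,1,1)
17. R CAS -> counter=5 r=(4,4,2,4) succ=(3,0,0,1) retry=(0,1,2,1)
18. P LOAD -> counter=5 r=(5,4,2,4) succ=(3,0,0,1) retry=(0,1,2,1)
19. P CAS -> counter=6 r=(5,4,2,4) succ=(4,0,0,1) retry=(0,1,2,1)
20. P LOAD -> counter=6 r=(6,4,2,4) succ=(4,0,0,1) retry=(0,1,2,1)
21. S CAS -> counter=6 r=(6,4,2,4) succ=(4,0,0,1) retry=(0,1,2,2)
22. P CAS -> counter=7 r=(6,4,2,4) succ=(5,0,0,1) retry=(0,1,2,2)

counter=7 r=(6,4,2,4) succ=(5,0,0,1) retry=(0,1,2,2)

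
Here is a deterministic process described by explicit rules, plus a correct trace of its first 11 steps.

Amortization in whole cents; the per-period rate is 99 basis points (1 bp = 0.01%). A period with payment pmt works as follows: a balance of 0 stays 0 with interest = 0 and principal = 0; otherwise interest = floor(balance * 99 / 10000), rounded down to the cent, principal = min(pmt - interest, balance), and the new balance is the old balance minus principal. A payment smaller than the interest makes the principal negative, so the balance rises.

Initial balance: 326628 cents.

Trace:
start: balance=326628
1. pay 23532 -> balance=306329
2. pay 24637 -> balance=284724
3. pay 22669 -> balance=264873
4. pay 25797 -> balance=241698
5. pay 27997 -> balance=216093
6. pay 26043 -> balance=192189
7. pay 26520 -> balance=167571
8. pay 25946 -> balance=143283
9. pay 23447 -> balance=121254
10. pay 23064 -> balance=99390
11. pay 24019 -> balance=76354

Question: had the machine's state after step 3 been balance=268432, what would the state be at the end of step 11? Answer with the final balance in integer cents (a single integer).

state after step 3 := balance=268432
4. pay 25797 -> balance=245292
5. pay 27997 -> balance=219723
6. pay 26043 -> balance=195855
7. pay 26520 -> balance=171273
8. pay 25946 -> balance=147022
9. pay 23447 -> balance=125030
10. pay 23064 -> balance=103203
11. pay 24019 -> balance=80205

80205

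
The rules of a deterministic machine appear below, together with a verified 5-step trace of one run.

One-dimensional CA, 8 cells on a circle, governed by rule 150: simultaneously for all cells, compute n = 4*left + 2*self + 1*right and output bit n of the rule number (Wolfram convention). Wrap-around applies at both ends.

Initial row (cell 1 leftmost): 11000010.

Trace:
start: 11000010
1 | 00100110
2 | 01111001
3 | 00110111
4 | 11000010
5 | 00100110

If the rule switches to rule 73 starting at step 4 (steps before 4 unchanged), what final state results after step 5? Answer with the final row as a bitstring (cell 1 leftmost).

00110000

(re-executing steps 4..5 under rule 73; state before step 4: 00110111)
4 | 00110101
5 | 00110000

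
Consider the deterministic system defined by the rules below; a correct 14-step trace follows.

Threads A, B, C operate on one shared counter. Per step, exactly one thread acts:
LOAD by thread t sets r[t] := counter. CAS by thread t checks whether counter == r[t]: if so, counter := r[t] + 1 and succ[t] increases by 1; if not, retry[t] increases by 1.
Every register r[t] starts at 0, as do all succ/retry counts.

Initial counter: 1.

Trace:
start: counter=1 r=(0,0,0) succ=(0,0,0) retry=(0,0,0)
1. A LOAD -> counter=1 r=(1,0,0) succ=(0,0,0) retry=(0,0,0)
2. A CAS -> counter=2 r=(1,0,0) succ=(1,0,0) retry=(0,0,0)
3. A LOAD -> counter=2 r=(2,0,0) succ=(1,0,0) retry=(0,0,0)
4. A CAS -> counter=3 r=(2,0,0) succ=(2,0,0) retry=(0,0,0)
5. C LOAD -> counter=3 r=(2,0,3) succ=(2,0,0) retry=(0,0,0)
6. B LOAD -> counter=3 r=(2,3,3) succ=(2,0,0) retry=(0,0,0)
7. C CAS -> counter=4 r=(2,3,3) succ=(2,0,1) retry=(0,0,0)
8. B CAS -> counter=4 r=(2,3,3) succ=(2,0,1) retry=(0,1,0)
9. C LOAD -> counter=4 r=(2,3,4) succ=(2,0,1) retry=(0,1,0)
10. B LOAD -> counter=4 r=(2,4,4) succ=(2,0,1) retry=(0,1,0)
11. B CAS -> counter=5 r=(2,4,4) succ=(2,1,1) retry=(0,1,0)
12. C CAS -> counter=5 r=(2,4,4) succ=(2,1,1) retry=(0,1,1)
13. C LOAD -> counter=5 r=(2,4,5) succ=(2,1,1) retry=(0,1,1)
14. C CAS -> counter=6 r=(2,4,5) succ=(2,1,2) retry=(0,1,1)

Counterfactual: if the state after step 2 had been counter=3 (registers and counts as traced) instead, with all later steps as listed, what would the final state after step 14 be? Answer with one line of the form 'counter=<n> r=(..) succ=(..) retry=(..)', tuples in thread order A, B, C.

state after step 2 := counter=3 r=(1,0,0) succ=(1,0,0) retry=(0,0,0)
3. A LOAD -> counter=3 r=(3,0,0) succ=(1,0,0) retry=(0,0,0)
4. A CAS -> counter=4 r=(3,0,0) succ=(2,0,0) retry=(0,0,0)
5. C LOAD -> counter=4 r=(3,0,4) succ=(2,0,0) retry=(0,0,0)
6. B LOAD -> counter=4 r=(3,4,4) succ=(2,0,0) retry=(0,0,0)
7. C CAS -> counter=5 r=(3,4,4) succ=(2,0,1) retry=(0,0,0)
8. B CAS -> counter=5 r=(3,4,4) succ=(2,0,1) retry=(0,1,0)
9. C LOAD -> counter=5 r=(3,4,5) succ=(2,0,1) retry=(0,1,0)
10. B LOAD -> counter=5 r=(3,5,5) succ=(2,0,1) retry=(0,1,0)
11. B CAS -> counter=6 r=(3,5,5) succ=(2,1,1) retry=(0,1,0)
12. C CAS -> counter=6 r=(3,5,5) succ=(2,1,1) retry=(0,1,1)
13. C LOAD -> counter=6 r=(3,5,6) succ=(2,1,1) retry=(0,1,1)
14. C CAS -> counter=7 r=(3,5,6) succ=(2,1,2) retry=(0,1,1)

counter=7 r=(3,5,6) succ=(2,1,2) retry=(0,1,1)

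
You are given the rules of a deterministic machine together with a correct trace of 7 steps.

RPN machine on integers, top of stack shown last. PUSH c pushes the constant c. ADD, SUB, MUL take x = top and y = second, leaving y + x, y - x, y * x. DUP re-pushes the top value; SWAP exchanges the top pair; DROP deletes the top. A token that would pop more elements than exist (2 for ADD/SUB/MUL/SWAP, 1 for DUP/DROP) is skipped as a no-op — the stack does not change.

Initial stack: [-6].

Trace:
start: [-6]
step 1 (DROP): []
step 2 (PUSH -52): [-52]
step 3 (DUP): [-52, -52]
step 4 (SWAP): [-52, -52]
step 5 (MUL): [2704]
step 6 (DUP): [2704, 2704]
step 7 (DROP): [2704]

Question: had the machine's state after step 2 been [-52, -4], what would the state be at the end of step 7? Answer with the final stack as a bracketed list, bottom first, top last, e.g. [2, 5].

[-52, 16]

state after step 2 := [-52, -4]
step 3 (DUP): [-52, -4, -4]
step 4 (SWAP): [-52, -4, -4]
step 5 (MUL): [-52, 16]
step 6 (DUP): [-52, 16, 16]
step 7 (DROP): [-52, 16]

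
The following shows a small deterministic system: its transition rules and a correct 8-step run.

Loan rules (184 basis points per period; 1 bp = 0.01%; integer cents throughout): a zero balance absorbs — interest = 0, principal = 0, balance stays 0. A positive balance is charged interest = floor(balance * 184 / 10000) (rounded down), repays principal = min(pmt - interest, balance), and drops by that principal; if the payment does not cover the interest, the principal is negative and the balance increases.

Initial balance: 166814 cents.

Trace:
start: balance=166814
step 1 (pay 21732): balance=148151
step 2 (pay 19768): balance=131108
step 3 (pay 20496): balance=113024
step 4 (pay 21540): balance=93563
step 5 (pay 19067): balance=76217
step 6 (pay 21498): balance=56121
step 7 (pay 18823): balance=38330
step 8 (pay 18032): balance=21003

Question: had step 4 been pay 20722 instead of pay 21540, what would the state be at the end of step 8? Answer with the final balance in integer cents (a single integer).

21883

(re-executing from step 4 with the substitution; state before step 4: balance=113024)
step 4 (pay 20722): balance=94381
step 5 (pay 19067): balance=77050
step 6 (pay 21498): balance=56969
step 7 (pay 18823): balance=39194
step 8 (pay 18032): balance=21883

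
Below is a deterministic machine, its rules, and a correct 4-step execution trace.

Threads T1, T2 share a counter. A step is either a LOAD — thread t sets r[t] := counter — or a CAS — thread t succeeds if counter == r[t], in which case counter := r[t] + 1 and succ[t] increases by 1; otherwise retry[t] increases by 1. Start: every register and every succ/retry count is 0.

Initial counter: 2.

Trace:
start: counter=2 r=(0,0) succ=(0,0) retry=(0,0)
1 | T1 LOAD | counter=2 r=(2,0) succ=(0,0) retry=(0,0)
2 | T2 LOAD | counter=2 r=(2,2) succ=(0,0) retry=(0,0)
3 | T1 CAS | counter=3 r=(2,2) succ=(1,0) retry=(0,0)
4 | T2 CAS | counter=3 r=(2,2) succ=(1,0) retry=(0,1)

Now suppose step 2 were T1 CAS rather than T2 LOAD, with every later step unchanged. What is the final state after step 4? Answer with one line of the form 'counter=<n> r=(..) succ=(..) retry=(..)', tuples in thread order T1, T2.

(re-executing from step 2 with the substitution; state before step 2: counter=2 r=(2,0) succ=(0,0) retry=(0,0))
2 | T1 CAS | counter=3 r=(2,0) succ=(1,0) retry=(0,0)
3 | T1 CAS | counter=3 r=(2,0) succ=(1,0) retry=(1,0)
4 | T2 CAS | counter=3 r=(2,0) succ=(1,0) retry=(1,1)

counter=3 r=(2,0) succ=(1,0) retry=(1,1)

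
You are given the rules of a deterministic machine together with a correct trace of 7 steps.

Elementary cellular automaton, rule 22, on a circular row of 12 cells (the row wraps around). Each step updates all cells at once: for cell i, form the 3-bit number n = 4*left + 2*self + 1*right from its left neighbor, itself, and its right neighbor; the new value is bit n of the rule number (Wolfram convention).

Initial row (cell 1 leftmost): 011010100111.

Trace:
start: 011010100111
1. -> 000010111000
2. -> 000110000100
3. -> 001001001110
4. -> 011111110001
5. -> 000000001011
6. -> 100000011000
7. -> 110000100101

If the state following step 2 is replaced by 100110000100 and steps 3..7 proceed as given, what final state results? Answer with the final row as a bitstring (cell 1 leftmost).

100010100010

state after step 2 := 100110000100
3. -> 111001001111
4. -> 000111110000
5. -> 001000001000
6. -> 011100011100
7. -> 100010100010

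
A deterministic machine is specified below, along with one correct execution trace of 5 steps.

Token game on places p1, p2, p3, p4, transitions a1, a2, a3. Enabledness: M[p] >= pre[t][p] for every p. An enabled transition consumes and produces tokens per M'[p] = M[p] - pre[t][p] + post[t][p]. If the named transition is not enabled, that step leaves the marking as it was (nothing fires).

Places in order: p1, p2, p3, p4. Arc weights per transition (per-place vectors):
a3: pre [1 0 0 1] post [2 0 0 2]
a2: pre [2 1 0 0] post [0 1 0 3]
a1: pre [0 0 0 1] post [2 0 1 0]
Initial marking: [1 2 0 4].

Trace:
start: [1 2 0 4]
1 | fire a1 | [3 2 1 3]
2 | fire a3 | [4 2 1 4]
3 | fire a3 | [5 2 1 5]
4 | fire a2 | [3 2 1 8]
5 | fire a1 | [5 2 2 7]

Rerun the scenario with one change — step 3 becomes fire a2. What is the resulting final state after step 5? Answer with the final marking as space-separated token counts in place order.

(re-executing from step 3 with the substitution; state before step 3: [4 2 1 4])
3 | fire a2 | [2 2 1 7]
4 | fire a2 | [0 2 1 10]
5 | fire a1 | [2 2 2 9]

2 2 2 9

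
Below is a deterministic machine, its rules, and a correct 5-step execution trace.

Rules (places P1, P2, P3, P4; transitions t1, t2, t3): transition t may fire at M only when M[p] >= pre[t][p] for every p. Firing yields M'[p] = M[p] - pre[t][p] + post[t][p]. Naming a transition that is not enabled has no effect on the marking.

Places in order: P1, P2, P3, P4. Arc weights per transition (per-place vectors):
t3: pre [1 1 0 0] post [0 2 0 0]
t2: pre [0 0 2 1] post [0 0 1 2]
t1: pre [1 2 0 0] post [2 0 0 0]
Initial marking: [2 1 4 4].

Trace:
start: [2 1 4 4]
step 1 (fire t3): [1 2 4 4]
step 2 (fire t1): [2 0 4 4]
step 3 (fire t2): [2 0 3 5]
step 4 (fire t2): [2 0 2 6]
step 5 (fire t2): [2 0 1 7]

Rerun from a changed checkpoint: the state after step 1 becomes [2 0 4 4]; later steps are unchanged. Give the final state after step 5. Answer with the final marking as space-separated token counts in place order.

2 0 1 7

state after step 1 := [2 0 4 4]
step 2 (fire t1): [2 0 4 4]
step 3 (fire t2): [2 0 3 5]
step 4 (fire t2): [2 0 2 6]
step 5 (fire t2): [2 0 1 7]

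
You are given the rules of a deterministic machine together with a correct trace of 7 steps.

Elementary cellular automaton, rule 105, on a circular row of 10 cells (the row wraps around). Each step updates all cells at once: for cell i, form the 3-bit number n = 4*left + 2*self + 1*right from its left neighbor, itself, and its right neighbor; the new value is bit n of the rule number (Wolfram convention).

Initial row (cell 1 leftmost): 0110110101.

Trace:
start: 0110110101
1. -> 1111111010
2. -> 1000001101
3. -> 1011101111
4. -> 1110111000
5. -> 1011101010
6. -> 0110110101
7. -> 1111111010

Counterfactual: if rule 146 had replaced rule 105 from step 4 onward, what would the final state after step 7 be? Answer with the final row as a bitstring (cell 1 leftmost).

0000000000

(re-executing steps 4..7 under rule 146; state before step 4: 1011101111)
4. -> 0001000111
5. -> 1010101010
6. -> 0000000000
7. -> 0000000000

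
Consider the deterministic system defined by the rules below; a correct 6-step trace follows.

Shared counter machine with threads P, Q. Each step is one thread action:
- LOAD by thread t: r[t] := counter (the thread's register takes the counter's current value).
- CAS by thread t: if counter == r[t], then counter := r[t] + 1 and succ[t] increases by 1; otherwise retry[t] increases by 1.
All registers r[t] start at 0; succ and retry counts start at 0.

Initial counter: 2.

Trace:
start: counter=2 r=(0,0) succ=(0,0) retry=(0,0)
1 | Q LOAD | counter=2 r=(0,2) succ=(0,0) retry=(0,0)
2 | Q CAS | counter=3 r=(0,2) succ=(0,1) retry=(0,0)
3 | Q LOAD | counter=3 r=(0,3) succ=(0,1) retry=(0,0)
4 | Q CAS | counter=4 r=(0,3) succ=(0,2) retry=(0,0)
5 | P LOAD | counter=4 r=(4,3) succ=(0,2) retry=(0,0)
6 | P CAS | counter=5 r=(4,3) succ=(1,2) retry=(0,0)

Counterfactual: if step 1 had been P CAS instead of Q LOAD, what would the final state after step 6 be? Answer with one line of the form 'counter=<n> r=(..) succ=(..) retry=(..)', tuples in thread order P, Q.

(re-executing from step 1 with the substitution; state before step 1: counter=2 r=(0,0) succ=(0,0) retry=(0,0))
1 | P CAS | counter=2 r=(0,0) succ=(0,0) retry=(1,0)
2 | Q CAS | counter=2 r=(0,0) succ=(0,0) retry=(1,1)
3 | Q LOAD | counter=2 r=(0,2) succ=(0,0) retry=(1,1)
4 | Q CAS | counter=3 r=(0,2) succ=(0,1) retry=(1,1)
5 | P LOAD | counter=3 r=(3,2) succ=(0,1) retry=(1,1)
6 | P CAS | counter=4 r=(3,2) succ=(1,1) retry=(1,1)

counter=4 r=(3,2) succ=(1,1) retry=(1,1)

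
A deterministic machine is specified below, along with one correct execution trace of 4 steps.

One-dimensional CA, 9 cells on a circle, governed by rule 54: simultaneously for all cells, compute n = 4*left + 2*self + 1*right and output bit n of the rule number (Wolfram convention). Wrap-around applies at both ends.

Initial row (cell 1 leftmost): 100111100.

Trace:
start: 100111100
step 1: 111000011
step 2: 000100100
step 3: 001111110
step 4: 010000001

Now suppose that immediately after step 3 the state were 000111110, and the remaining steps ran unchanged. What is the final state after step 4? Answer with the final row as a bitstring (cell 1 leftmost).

001000001

state after step 3 := 000111110
step 4: 001000001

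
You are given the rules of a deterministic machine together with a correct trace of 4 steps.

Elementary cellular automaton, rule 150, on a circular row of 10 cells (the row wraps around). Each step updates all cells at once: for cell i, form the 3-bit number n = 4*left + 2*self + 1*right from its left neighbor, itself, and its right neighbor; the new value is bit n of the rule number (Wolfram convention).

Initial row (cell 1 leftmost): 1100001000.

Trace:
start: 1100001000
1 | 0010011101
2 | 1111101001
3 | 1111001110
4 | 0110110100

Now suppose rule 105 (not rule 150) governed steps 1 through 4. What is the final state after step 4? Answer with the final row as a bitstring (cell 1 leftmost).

0110110100

(re-executing steps 1..4 under rule 105; state before step 1: 1100001000)
1 | 1101100010
2 | 1111101001
3 | 0000110001
4 | 0110110100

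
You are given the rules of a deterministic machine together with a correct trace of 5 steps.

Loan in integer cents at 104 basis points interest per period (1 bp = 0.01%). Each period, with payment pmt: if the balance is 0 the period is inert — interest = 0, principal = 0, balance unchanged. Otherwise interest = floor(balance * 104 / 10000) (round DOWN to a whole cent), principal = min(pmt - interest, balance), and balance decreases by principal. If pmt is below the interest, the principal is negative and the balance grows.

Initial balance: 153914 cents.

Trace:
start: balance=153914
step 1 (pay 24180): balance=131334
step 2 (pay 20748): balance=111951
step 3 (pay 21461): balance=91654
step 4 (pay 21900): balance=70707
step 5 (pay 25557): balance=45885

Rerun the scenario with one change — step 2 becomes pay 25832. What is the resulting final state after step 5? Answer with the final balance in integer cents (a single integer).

(re-executing from step 2 with the substitution; state before step 2: balance=131334)
step 2 (pay 25832): balance=106867
step 3 (pay 21461): balance=86517
step 4 (pay 21900): balance=65516
step 5 (pay 25557): balance=40640

40640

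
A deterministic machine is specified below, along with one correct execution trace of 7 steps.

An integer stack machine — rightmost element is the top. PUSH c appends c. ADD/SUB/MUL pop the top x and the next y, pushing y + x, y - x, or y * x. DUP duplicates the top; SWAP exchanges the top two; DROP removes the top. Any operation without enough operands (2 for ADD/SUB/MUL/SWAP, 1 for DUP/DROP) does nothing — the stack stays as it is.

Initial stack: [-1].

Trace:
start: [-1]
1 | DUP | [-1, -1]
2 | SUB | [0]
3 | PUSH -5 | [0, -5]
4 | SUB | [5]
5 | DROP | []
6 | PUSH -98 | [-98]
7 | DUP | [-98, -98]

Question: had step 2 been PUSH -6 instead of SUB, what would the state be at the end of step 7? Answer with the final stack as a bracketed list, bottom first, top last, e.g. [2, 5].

(re-executing from step 2 with the substitution; state before step 2: [-1, -1])
2 | PUSH -6 | [-1, -1, -6]
3 | PUSH -5 | [-1, -1, -6, -5]
4 | SUB | [-1, -1, -1]
5 | DROP | [-1, -1]
6 | PUSH -98 | [-1, -1, -98]
7 | DUP | [-1, -1, -98, -98]

[-1, -1, -98, -98]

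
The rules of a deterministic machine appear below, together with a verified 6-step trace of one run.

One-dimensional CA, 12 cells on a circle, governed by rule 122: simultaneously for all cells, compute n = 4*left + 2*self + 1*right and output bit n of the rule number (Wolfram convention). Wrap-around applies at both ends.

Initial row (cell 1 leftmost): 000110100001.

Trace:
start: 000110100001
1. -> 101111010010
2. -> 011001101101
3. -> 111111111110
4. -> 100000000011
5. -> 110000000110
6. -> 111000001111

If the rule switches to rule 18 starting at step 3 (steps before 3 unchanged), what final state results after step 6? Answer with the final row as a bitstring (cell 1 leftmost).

100000010000

(re-executing steps 3..6 under rule 18; state before step 3: 011001101101)
3. -> 000110000000
4. -> 001001000000
5. -> 010110100000
6. -> 100000010000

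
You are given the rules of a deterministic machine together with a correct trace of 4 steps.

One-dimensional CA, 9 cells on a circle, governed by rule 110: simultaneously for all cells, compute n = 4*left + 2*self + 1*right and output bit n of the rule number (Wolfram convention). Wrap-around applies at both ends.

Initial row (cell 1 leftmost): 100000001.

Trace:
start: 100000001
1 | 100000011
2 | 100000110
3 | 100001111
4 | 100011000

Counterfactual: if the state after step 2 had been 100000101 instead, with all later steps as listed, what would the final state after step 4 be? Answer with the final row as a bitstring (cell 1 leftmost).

state after step 2 := 100000101
3 | 100001111
4 | 100011000

100011000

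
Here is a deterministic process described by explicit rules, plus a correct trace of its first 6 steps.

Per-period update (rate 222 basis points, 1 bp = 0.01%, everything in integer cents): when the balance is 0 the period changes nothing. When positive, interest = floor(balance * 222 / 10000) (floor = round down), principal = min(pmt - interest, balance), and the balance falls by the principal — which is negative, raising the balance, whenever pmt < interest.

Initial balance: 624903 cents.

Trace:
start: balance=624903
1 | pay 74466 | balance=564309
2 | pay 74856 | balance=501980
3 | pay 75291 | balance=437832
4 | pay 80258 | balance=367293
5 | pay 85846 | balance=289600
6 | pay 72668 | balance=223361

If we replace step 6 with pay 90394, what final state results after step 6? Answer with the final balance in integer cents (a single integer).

(re-executing from step 6 with the substitution; state before step 6: balance=289600)
6 | pay 90394 | balance=205635

205635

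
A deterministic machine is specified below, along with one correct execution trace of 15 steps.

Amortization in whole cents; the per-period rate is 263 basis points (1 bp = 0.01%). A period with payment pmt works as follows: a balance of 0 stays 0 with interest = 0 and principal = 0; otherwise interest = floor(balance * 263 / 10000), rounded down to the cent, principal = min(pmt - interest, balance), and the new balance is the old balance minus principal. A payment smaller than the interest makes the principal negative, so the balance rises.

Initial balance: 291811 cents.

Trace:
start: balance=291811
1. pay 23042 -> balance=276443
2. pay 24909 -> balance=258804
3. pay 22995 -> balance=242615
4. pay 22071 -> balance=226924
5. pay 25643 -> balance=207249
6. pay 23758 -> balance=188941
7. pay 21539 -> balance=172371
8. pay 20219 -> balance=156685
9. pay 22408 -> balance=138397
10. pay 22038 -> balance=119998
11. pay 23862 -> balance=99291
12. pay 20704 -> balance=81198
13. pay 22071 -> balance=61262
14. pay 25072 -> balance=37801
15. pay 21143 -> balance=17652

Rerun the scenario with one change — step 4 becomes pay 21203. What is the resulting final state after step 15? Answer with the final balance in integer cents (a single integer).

(re-executing from step 4 with the substitution; state before step 4: balance=242615)
4. pay 21203 -> balance=227792
5. pay 25643 -> balance=208139
6. pay 23758 -> balance=189855
7. pay 21539 -> balance=173309
8. pay 20219 -> balance=157648
9. pay 22408 -> balance=139386
10. pay 22038 -> balance=121013
11. pay 23862 -> balance=100333
12. pay 20704 -> balance=82267
13. pay 22071 -> balance=62359
14. pay 25072 -> balance=38927
15. pay 21143 -> balance=18807

18807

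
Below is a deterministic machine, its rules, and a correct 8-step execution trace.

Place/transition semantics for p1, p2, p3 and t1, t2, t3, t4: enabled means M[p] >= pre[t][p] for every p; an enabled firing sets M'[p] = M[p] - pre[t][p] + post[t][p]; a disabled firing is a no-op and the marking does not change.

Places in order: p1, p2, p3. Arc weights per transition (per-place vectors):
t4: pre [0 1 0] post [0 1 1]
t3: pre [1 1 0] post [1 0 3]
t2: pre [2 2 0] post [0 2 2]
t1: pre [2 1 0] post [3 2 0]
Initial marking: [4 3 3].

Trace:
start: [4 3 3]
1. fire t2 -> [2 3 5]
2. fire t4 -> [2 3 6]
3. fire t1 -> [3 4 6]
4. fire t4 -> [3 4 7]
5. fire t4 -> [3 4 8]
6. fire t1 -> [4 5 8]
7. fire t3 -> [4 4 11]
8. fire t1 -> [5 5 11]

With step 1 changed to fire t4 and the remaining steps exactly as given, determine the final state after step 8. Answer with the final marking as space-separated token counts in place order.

7 5 10

(re-executing from step 1 with the substitution; state before step 1: [4 3 3])
1. fire t4 -> [4 3 4]
2. fire t4 -> [4 3 5]
3. fire t1 -> [5 4 5]
4. fire t4 -> [5 4 6]
5. fire t4 -> [5 4 7]
6. fire t1 -> [6 5 7]
7. fire t3 -> [6 4 10]
8. fire t1 -> [7 5 10]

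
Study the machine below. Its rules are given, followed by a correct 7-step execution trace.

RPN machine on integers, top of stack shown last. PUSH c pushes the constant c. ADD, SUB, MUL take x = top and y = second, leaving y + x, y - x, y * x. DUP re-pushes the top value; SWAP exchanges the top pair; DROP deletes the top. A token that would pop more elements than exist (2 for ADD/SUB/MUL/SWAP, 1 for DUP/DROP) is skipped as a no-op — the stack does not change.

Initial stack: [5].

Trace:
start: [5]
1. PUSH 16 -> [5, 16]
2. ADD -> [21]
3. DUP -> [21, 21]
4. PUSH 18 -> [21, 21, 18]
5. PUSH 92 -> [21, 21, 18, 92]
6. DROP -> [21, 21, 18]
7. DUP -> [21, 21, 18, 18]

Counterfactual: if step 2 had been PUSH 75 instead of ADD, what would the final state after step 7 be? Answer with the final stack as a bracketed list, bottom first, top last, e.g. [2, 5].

(re-executing from step 2 with the substitution; state before step 2: [5, 16])
2. PUSH 75 -> [5, 16, 75]
3. DUP -> [5, 16, 75, 75]
4. PUSH 18 -> [5, 16, 75, 75, 18]
5. PUSH 92 -> [5, 16, 75, 75, 18, 92]
6. DROP -> [5, 16, 75, 75, 18]
7. DUP -> [5, 16, 75, 75, 18, 18]

[5, 16, 75, 75, 18, 18]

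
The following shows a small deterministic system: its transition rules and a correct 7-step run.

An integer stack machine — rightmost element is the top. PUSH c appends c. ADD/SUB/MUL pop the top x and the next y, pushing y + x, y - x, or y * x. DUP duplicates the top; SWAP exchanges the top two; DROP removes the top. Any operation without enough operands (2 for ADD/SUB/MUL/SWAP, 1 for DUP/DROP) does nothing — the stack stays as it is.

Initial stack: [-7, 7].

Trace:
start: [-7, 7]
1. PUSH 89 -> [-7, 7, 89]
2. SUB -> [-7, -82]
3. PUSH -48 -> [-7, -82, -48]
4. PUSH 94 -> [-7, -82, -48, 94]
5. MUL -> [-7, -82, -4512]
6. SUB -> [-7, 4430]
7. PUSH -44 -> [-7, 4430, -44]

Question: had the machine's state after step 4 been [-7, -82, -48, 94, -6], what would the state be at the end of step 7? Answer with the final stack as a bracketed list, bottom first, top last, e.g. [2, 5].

[-7, -82, 516, -44]

state after step 4 := [-7, -82, -48, 94, -6]
5. MUL -> [-7, -82, -48, -564]
6. SUB -> [-7, -82, 516]
7. PUSH -44 -> [-7, -82, 516, -44]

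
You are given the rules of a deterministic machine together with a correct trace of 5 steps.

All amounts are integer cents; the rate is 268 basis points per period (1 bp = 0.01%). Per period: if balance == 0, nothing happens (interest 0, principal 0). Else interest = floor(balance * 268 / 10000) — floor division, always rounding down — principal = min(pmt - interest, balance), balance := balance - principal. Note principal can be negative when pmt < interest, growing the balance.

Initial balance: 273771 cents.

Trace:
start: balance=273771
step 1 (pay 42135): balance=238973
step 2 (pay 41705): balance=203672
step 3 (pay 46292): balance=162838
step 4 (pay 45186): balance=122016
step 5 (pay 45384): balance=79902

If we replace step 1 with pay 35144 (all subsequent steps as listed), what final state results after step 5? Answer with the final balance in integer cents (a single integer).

87671

(re-executing from step 1 with the substitution; state before step 1: balance=273771)
step 1 (pay 35144): balance=245964
step 2 (pay 41705): balance=210850
step 3 (pay 46292): balance=170208
step 4 (pay 45186): balance=129583
step 5 (pay 45384): balance=87671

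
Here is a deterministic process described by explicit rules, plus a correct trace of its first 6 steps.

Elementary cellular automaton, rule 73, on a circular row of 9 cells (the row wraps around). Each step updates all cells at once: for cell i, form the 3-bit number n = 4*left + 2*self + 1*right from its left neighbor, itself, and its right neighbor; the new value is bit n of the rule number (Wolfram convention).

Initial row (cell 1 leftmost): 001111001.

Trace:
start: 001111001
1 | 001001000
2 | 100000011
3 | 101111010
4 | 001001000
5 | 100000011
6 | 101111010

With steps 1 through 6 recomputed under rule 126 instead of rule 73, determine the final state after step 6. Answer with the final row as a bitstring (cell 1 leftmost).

110000110

(re-executing steps 1..6 under rule 126; state before step 1: 001111001)
1 | 111001111
2 | 001111000
3 | 011001100
4 | 111111110
5 | 100000011
6 | 110000110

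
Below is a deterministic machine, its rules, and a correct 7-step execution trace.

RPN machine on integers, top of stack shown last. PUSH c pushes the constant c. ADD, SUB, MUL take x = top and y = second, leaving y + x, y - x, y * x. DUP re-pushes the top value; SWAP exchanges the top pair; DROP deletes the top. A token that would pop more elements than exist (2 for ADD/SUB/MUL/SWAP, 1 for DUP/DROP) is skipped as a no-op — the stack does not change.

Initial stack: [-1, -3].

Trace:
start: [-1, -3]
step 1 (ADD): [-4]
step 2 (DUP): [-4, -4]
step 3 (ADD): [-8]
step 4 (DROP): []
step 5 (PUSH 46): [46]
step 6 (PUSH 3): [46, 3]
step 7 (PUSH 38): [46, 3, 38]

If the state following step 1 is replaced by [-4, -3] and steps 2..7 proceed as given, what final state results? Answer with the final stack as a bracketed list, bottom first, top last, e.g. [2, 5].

[-4, 46, 3, 38]

state after step 1 := [-4, -3]
step 2 (DUP): [-4, -3, -3]
step 3 (ADD): [-4, -6]
step 4 (DROP): [-4]
step 5 (PUSH 46): [-4, 46]
step 6 (PUSH 3): [-4, 46, 3]
step 7 (PUSH 38): [-4, 46, 3, 38]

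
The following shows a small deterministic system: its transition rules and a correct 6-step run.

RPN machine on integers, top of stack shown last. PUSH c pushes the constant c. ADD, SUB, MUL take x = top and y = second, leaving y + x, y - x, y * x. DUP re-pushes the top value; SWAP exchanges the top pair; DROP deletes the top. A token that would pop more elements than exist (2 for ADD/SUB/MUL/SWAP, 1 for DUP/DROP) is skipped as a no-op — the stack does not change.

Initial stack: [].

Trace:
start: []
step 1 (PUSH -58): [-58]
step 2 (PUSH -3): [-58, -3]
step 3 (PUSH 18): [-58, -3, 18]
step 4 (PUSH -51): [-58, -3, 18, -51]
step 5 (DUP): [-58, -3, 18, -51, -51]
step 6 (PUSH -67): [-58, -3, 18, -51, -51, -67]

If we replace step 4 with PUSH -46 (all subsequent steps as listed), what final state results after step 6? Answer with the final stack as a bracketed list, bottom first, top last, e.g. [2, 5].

[-58, -3, 18, -46, -46, -67]

(re-executing from step 4 with the substitution; state before step 4: [-58, -3, 18])
step 4 (PUSH -46): [-58, -3, 18, -46]
step 5 (DUP): [-58, -3, 18, -46, -46]
step 6 (PUSH -67): [-58, -3, 18, -46, -46, -67]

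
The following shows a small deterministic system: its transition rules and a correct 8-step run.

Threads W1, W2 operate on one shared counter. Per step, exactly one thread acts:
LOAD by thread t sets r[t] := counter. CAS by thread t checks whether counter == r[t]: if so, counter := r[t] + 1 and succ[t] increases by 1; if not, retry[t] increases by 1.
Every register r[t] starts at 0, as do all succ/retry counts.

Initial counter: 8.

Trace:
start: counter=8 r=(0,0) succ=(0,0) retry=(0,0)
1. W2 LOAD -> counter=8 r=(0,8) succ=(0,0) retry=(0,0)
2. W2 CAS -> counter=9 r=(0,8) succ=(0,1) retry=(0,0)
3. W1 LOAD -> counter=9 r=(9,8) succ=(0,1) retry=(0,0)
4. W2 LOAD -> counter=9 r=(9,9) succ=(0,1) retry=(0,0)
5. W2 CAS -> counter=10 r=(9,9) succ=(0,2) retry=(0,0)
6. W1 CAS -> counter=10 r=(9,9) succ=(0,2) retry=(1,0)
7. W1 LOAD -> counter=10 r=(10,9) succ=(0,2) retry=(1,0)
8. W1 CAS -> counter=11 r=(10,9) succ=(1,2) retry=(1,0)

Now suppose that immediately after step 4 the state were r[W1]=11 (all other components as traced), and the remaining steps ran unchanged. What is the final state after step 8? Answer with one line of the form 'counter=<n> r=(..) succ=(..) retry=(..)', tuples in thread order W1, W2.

state after step 4 := counter=9 r=(11,9) succ=(0,1) retry=(0,0)
5. W2 CAS -> counter=10 r=(11,9) succ=(0,2) retry=(0,0)
6. W1 CAS -> counter=10 r=(11,9) succ=(0,2) retry=(1,0)
7. W1 LOAD -> counter=10 r=(10,9) succ=(0,2) retry=(1,0)
8. W1 CAS -> counter=11 r=(10,9) succ=(1,2) retry=(1,0)

counter=11 r=(10,9) succ=(1,2) retry=(1,0)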